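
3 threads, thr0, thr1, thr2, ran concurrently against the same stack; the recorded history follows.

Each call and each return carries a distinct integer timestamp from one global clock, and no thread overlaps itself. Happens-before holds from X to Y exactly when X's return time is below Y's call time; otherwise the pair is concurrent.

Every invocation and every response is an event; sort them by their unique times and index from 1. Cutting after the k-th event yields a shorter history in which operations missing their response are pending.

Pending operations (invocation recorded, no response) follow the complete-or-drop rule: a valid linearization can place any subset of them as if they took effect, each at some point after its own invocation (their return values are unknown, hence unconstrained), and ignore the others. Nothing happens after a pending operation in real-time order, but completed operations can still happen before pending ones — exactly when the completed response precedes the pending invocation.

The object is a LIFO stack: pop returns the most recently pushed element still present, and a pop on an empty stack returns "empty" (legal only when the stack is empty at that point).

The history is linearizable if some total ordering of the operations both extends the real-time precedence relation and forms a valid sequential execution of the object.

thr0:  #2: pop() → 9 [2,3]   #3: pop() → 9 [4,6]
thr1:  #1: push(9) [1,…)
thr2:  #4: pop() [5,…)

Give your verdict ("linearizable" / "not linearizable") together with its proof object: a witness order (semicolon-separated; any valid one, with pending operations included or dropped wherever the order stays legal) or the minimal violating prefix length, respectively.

already the first 6 events (up to #3's response at time 6) admit no linearization; the first 5 still do
the completed operations (2 total) allow one real-time order; the stack replay rejects it
no completion choice of the 2 pending operations (#1, #4) rescues it — every subset was tried
e.g. #2, #3 (pending dropped): illegal at step 1, since #2 pop() → 9 cannot apply there

not linearizable — minimal violating prefix: 6 events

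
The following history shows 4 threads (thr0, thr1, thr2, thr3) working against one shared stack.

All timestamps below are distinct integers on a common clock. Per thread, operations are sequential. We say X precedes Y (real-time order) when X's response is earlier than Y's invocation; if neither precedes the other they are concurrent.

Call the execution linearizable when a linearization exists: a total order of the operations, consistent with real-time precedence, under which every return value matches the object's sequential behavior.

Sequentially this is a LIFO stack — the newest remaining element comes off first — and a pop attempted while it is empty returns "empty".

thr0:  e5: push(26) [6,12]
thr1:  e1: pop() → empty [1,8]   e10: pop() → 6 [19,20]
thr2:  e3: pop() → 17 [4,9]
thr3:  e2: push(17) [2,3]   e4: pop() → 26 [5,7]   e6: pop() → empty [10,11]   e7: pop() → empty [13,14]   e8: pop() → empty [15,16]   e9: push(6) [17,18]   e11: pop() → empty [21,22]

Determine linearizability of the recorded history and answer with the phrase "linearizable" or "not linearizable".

a witness: e1, e2, e3, e5, e4, e6, e7, e8, e9, e10, e11
1. e1 pop() → empty, leaving stack <>
2. e2 push(17), leaving stack <17>
3. e3 pop() → 17, leaving stack <>
4. e5 push(26), leaving stack <26>
5. e4 pop() → 26, leaving stack <>
6. e6 pop() → empty, leaving stack <>
7. e7 pop() → empty, leaving stack <>
8. e8 pop() → empty, leaving stack <>
9. e9 push(6), leaving stack <6>
10. e10 pop() → 6, leaving stack <>
11. e11 pop() → empty, leaving stack <>

linearizable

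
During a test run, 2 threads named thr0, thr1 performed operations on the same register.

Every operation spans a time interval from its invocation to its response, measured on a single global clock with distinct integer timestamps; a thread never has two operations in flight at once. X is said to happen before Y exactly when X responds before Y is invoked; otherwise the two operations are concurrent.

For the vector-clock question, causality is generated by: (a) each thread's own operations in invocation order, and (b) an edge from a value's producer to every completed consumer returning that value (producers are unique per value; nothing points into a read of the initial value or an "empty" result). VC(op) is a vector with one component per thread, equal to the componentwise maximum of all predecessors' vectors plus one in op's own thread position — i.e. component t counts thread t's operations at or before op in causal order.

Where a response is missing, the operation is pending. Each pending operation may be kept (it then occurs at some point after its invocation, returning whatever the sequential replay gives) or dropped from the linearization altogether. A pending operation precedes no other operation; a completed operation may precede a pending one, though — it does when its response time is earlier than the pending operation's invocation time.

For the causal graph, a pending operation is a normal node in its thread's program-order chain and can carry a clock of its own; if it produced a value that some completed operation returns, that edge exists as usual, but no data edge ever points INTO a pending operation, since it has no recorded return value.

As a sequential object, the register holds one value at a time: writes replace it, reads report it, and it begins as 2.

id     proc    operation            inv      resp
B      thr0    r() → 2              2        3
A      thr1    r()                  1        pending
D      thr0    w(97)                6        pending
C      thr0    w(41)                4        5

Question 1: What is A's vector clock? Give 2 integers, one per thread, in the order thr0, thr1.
(0, 1)

VC(A, invoked at 1): no causal predecessors; +1 on thr1 → (0, 1)
VC(B, invoked at 2): no causal predecessors; +1 on thr0 → (1, 0)
C, invoked 4, takes VC(B)=(1, 0) under max, adds 1 for thr0 → (2, 0)
D, invoked 6, takes VC(C)=(2, 0) under max, adds 1 for thr0 → (3, 0)
target: VC(A) = (0, 1)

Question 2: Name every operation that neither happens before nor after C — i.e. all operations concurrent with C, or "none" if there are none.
A

C runs from 4 to 5; window-overlapping ops are concurrent
A [1,…): concurrent
B [2,3]: before
D [6,…): after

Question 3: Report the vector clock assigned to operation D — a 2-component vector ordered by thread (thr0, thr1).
(3, 0)

invoked at 1, A has no predecessors; its own thr1 bump gives (0, 1)
invoked at 2, B has no predecessors; its own thr0 bump gives (1, 0)
merge at C (invoked 4): VC(B)=(1, 0), own-thread bump on thr0 → (2, 0)
merge at D (invoked 6): VC(C)=(2, 0), own-thread bump on thr0 → (3, 0)
target: VC(D) = (3, 0)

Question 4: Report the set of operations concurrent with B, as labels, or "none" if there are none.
A

concurrent with B ([2,3]): every op whose interval crosses 2..3
A [1,…): concurrent
C [4,5]: after
D [6,…): after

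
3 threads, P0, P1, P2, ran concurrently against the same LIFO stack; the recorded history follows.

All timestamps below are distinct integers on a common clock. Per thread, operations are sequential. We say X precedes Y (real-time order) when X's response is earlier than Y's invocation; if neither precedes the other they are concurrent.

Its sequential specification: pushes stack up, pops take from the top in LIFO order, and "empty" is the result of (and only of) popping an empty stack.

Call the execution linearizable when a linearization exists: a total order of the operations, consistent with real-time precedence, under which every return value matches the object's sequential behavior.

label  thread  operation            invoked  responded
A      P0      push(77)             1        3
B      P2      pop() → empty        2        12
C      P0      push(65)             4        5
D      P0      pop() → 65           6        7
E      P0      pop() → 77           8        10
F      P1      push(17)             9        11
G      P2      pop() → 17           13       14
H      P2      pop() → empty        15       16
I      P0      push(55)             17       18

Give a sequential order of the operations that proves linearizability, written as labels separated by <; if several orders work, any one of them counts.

A < C < D < E < B < F < G < H < I

after step 1 (A push(77)): stack <77>
after step 2 (C push(65)): stack <77,65>
after step 3 (D pop() → 65): stack <77>
after step 4 (E pop() → 77): stack <>
after step 5 (B pop() → empty): stack <>
after step 6 (F push(17)): stack <17>
after step 7 (G pop() → 17): stack <>
after step 8 (H pop() → empty): stack <>
after step 9 (I push(55)): stack <55>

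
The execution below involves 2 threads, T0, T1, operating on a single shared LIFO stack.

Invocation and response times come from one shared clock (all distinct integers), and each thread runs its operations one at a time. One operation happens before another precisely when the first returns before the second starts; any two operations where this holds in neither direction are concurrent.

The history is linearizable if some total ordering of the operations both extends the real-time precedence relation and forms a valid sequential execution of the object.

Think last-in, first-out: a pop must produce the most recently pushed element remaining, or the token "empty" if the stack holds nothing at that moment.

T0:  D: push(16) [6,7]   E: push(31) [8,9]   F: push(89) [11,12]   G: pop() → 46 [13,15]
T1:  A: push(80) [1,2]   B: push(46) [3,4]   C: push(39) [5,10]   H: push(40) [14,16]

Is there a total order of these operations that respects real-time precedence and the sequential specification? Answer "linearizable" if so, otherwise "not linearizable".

through event 14 a valid linearization exists; event 15 (G responding at time 15) ends that
the 7 completed operations admit 3 real-time orders; each fails the LIFO stack replay
completion choices over the 1 pending operation (H) were checked; none helps
sample order A, B, C, D, E, F, G (pending dropped) stalls at step 7 — G pop() → 46 has no legal effect
sample order A, B, D, C, E, F, G (pending dropped) stalls at step 7 — G pop() → 46 has no legal effect

not linearizable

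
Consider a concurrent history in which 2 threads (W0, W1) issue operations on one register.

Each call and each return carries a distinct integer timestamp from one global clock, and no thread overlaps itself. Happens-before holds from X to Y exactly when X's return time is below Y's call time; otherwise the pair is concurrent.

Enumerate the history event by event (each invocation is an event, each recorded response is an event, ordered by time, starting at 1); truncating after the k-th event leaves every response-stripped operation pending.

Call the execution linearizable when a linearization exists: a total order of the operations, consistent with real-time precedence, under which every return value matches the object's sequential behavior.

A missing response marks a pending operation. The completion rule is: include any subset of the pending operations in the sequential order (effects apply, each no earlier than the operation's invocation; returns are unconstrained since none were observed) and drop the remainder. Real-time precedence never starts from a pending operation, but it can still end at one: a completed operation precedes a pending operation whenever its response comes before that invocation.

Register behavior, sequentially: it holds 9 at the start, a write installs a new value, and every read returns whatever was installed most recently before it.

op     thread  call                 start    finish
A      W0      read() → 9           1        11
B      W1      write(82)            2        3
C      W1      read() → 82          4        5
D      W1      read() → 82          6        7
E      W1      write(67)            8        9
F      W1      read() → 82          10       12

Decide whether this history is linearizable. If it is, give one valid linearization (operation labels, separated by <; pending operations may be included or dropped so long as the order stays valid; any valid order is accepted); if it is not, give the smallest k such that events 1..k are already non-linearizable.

not linearizable — minimal violating prefix: 12 events

through event 11 a valid linearization exists; event 12 (F responding at time 12) ends that
6 completed operations, 6 real-time-consistent orders — every register replay fails
for example A, B, C, D, E, F fails at step 6: F read() → 82 is not legal there
for example B, A, C, D, E, F fails at step 2: A read() → 9 is not legal there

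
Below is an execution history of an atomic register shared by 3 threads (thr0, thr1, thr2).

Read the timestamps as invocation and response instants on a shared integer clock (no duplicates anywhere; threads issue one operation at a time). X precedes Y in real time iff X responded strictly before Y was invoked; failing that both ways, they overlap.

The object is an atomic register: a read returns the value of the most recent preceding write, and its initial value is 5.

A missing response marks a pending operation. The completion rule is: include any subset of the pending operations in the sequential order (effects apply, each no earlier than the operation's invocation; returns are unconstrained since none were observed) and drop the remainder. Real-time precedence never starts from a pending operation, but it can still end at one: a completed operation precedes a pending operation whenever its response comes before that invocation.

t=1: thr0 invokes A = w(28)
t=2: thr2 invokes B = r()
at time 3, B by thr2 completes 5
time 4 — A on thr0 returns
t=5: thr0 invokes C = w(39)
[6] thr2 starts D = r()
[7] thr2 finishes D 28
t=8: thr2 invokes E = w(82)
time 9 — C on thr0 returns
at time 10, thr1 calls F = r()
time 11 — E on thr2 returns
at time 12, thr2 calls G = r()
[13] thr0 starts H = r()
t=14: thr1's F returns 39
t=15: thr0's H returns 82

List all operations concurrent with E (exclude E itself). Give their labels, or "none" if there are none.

E spans [8,11]; an op avoiding the whole window 8..11 is ordered, any other is concurrent
A [1,4]: before
B [2,3]: before
C [5,9]: concurrent
D [6,7]: before
F [10,14]: concurrent
G [12,…): after
H [13,15]: after

C, F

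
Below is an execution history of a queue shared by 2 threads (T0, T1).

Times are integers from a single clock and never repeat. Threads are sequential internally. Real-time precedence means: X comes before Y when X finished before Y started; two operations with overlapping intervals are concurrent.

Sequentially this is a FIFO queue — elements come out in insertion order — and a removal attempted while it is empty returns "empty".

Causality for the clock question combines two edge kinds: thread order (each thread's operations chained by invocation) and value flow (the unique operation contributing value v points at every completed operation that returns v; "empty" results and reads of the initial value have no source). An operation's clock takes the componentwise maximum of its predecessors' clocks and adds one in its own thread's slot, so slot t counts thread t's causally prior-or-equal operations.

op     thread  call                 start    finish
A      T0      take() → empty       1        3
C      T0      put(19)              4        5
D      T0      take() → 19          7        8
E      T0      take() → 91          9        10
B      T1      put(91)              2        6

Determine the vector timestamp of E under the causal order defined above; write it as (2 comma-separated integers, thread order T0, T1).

(4, 1)

VC(B, invoked at 2): no causal predecessors; +1 on T1 → (0, 1)
VC(A, invoked at 1): no causal predecessors; +1 on T0 → (1, 0)
invoked at 4, C merges VC(A)=(1, 0) and bumps T0's slot → (2, 0)
invoked at 7, D merges VC(C)=(2, 0) and bumps T0's slot → (3, 0)
invoked at 9, E merges VC(B)=(0, 1), VC(D)=(3, 0) and bumps T0's slot → (4, 1)
target: VC(E) = (4, 1)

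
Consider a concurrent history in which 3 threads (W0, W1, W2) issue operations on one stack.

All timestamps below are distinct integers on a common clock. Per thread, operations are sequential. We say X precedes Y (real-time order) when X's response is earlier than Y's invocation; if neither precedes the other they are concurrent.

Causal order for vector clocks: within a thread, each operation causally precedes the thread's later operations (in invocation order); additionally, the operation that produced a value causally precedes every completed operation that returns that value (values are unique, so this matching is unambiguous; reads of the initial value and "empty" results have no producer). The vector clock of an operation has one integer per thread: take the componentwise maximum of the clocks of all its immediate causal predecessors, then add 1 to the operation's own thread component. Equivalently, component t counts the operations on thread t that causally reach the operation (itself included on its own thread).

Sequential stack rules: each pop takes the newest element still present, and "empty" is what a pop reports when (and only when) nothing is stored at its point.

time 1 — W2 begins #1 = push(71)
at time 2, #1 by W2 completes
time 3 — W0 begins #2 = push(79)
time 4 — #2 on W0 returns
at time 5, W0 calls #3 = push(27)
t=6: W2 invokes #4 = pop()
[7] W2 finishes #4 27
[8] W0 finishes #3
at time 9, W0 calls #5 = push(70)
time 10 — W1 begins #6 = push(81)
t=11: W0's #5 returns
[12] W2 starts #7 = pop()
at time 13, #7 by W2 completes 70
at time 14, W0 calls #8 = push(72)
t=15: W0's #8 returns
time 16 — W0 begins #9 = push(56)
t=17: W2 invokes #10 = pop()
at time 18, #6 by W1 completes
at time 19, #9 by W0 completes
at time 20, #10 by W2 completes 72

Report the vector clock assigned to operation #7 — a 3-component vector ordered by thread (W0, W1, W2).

no predecessors for #1 (invoked 1): W2 increments from zero → (0, 0, 1)
no predecessors for #6 (invoked 10): W1 increments from zero → (0, 1, 0)
no predecessors for #2 (invoked 3): W0 increments from zero → (1, 0, 0)
#3, invoked 5, takes VC(#2)=(1, 0, 0) under max, adds 1 for W0 → (2, 0, 0)
#5, invoked 9, takes VC(#3)=(2, 0, 0) under max, adds 1 for W0 → (3, 0, 0)
#4, invoked 6, takes VC(#1)=(0, 0, 1), VC(#3)=(2, 0, 0) under max, adds 1 for W2 → (2, 0, 2)
#8, invoked 14, takes VC(#5)=(3, 0, 0) under max, adds 1 for W0 → (4, 0, 0)
#9, invoked 16, takes VC(#8)=(4, 0, 0) under max, adds 1 for W0 → (5, 0, 0)
#7, invoked 12, takes VC(#4)=(2, 0, 2), VC(#5)=(3, 0, 0) under max, adds 1 for W2 → (3, 0, 3)
#10, invoked 17, takes VC(#7)=(3, 0, 3), VC(#8)=(4, 0, 0) under max, adds 1 for W2 → (4, 0, 4)
target: VC(#7) = (3, 0, 3)

(3, 0, 3)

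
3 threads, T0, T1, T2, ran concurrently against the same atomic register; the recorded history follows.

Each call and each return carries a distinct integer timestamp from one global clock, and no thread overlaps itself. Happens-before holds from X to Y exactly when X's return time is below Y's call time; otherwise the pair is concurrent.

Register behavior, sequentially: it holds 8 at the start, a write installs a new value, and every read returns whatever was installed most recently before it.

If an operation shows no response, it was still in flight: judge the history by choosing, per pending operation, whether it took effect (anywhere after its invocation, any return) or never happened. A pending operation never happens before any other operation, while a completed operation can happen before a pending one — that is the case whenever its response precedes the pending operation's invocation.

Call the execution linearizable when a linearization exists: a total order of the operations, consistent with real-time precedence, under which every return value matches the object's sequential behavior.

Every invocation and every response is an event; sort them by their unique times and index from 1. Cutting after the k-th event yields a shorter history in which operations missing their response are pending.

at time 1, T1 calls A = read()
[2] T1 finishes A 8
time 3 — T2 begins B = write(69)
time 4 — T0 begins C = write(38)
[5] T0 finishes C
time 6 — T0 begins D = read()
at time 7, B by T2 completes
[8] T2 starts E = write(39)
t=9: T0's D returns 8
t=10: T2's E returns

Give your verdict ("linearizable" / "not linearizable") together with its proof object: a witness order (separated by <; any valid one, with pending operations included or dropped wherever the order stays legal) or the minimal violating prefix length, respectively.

not linearizable — minimal violating prefix: 9 events

through event 8 a valid linearization exists; event 9 (D responding at time 9) ends that
every one of the 3 real-time-consistent orders over 4 completed atomic register ops fails the sequential spec
no escape via the 1 pending operation (E): every completion choice fails
take A, B, C, D (pending dropped): step 4 already fails, because D read() → 8 cannot occur there
take A, C, B, D (pending dropped): step 4 already fails, because D read() → 8 cannot occur there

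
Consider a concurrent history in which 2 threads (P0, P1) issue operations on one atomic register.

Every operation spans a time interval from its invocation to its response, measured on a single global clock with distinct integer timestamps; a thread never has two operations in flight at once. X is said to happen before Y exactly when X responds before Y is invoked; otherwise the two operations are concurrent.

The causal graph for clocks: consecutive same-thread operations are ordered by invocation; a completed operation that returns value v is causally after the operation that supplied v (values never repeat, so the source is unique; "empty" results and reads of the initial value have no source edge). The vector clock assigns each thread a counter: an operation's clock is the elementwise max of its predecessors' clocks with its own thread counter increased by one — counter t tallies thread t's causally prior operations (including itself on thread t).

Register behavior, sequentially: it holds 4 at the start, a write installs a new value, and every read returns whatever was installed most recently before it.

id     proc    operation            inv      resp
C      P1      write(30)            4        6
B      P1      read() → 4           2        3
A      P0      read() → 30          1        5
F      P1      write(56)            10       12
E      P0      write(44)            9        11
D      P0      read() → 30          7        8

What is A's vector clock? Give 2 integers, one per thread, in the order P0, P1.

B, invoked 2, has no incoming edges; only P1's bump applies → (0, 1)
merge at C (invoked 4): VC(B)=(0, 1), own-thread bump on P1 → (0, 2)
merge at F (invoked 10): VC(C)=(0, 2), own-thread bump on P1 → (0, 3)
merge at A (invoked 1): VC(C)=(0, 2), own-thread bump on P0 → (1, 2)
merge at D (invoked 7): VC(A)=(1, 2), VC(C)=(0, 2), own-thread bump on P0 → (2, 2)
merge at E (invoked 9): VC(D)=(2, 2), own-thread bump on P0 → (3, 2)
target: VC(A) = (1, 2)

(1, 2)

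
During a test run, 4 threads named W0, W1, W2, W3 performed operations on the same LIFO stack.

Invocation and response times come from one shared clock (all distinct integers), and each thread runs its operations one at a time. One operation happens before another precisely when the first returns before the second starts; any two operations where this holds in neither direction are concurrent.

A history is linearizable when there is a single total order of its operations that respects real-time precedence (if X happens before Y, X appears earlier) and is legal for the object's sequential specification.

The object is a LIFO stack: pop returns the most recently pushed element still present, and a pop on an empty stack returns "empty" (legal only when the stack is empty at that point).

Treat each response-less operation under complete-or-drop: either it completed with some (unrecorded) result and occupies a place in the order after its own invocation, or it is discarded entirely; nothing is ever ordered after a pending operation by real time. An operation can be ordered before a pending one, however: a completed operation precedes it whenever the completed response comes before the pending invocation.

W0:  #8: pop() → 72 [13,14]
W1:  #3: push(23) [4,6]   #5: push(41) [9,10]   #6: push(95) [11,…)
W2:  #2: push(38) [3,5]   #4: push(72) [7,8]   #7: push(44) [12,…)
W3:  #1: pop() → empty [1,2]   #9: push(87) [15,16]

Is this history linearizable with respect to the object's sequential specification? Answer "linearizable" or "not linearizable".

not linearizable

the violation lands at event 14, #8's response at time 14: events 1..13 linearize, events 1..14 do not
every one of the 2 real-time-consistent orders over 6 completed LIFO stack ops fails the sequential spec
no completion choice of the 2 pending operations (#6, #7) rescues it — every subset was tried
for example #1, #2, #3, #4, #5, #8 (pending dropped) fails at step 6: #8 pop() → 72 is not legal there
for example #1, #3, #2, #4, #5, #8 (pending dropped) fails at step 6: #8 pop() → 72 is not legal there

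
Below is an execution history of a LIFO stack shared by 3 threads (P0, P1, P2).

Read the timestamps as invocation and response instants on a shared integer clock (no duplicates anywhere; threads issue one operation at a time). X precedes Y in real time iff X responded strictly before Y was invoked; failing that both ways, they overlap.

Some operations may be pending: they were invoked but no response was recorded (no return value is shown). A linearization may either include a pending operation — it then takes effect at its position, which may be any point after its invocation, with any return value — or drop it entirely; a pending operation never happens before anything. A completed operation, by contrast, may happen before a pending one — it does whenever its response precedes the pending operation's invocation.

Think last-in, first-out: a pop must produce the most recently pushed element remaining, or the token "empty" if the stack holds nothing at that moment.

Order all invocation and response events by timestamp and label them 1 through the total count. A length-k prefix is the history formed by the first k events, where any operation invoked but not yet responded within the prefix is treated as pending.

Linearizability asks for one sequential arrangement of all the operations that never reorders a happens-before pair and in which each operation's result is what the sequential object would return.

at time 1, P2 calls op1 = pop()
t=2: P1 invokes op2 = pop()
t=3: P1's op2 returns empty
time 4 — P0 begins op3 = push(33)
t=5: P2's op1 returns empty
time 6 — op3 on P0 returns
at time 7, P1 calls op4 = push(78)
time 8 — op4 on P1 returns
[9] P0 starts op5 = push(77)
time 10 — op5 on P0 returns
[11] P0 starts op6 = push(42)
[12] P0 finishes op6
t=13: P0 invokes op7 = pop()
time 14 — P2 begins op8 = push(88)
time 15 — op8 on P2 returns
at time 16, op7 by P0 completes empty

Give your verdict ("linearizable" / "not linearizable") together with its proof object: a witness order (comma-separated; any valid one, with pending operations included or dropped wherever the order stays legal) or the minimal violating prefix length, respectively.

already the first 16 events (up to op7's response at time 16) admit no linearization; the first 15 still do
checked exhaustively: 6 real-time-consistent orders of 8 completed operations, zero legal LIFO stack replays
for example op1, op2, op3, op4, op5, op6, op7, op8 fails at step 7: op7 pop() → empty is not legal there
for example op1, op2, op3, op4, op5, op6, op8, op7 fails at step 8: op7 pop() → empty is not legal there

not linearizable — minimal violating prefix: 16 events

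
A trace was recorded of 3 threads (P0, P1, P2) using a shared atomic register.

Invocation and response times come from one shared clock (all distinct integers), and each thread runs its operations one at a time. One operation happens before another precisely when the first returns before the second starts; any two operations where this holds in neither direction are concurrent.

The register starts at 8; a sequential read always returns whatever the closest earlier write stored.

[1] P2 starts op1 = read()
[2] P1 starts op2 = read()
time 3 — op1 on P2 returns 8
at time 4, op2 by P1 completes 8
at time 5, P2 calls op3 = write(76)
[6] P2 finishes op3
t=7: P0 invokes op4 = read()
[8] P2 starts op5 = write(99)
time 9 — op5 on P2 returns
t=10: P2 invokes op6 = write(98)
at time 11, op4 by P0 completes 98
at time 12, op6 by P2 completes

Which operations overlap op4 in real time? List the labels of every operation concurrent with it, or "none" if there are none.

overlap test against op4 [7,11]: concurrent iff the interval meets 7..11
op1 [1,3]: before
op2 [2,4]: before
op3 [5,6]: before
op5 [8,9]: concurrent
op6 [10,12]: concurrent

op5, op6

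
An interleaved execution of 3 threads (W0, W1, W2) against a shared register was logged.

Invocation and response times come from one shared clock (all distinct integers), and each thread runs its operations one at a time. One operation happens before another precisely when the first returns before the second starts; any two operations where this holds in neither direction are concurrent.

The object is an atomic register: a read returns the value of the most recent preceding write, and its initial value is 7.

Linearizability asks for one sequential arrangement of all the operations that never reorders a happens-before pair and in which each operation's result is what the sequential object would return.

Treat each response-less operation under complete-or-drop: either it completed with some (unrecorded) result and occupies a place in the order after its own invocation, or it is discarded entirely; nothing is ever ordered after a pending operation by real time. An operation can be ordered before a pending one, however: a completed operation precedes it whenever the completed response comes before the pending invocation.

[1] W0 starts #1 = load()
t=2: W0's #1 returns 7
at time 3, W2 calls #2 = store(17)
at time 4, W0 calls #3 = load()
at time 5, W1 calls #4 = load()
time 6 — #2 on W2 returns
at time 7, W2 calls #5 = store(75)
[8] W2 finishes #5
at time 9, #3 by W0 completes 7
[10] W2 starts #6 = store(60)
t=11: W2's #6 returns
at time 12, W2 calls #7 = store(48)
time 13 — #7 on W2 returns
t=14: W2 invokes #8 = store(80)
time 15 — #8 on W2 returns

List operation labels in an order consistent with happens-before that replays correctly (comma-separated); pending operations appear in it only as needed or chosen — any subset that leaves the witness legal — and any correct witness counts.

#1, #3, #2, #4, #5, #6, #7, #8

step 1: #1 load() → 7 — value 7
step 2: #3 load() → 7 — value 7
step 3: #2 store(17) — value 17
step 4: #4 load() (pending, included) — value 17
step 5: #5 store(75) — value 75
step 6: #6 store(60) — value 60
step 7: #7 store(48) — value 48
step 8: #8 store(80) — value 80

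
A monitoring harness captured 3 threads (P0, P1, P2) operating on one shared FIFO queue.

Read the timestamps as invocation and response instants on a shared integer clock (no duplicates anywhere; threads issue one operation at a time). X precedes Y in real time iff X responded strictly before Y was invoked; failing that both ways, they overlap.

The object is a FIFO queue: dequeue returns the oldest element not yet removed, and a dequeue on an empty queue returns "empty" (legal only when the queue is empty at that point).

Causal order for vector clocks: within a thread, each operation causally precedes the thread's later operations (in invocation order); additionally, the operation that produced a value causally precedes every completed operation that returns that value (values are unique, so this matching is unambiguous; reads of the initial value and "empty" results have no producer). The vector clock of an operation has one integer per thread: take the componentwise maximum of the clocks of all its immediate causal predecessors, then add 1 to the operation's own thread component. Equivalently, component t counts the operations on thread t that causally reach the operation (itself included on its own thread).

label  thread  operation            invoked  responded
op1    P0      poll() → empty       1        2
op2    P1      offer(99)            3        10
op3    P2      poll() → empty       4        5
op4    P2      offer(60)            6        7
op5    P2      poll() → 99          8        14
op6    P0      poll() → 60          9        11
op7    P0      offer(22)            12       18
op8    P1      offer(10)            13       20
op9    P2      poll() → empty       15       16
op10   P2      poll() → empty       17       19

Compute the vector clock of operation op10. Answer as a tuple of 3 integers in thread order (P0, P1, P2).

VC(op3, invoked at 4): no causal predecessors; +1 on P2 → (0, 0, 1)
VC(op2, invoked at 3): no causal predecessors; +1 on P1 → (0, 1, 0)
VC(op1, invoked at 1): no causal predecessors; +1 on P0 → (1, 0, 0)
VC(op4, invoked at 6): max of VC(op3)=(0, 0, 1), then +1 on thread P2 → (0, 0, 2)
VC(op8, invoked at 13): max of VC(op2)=(0, 1, 0), then +1 on thread P1 → (0, 2, 0)
VC(op5, invoked at 8): max of VC(op2)=(0, 1, 0), VC(op4)=(0, 0, 2), then +1 on thread P2 → (0, 1, 3)
VC(op6, invoked at 9): max of VC(op1)=(1, 0, 0), VC(op4)=(0, 0, 2), then +1 on thread P0 → (2, 0, 2)
VC(op9, invoked at 15): max of VC(op5)=(0, 1, 3), then +1 on thread P2 → (0, 1, 4)
VC(op7, invoked at 12): max of VC(op6)=(2, 0, 2), then +1 on thread P0 → (3, 0, 2)
VC(op10, invoked at 17): max of VC(op9)=(0, 1, 4), then +1 on thread P2 → (0, 1, 5)
target: VC(op10) = (0, 1, 5)

(0, 1, 5)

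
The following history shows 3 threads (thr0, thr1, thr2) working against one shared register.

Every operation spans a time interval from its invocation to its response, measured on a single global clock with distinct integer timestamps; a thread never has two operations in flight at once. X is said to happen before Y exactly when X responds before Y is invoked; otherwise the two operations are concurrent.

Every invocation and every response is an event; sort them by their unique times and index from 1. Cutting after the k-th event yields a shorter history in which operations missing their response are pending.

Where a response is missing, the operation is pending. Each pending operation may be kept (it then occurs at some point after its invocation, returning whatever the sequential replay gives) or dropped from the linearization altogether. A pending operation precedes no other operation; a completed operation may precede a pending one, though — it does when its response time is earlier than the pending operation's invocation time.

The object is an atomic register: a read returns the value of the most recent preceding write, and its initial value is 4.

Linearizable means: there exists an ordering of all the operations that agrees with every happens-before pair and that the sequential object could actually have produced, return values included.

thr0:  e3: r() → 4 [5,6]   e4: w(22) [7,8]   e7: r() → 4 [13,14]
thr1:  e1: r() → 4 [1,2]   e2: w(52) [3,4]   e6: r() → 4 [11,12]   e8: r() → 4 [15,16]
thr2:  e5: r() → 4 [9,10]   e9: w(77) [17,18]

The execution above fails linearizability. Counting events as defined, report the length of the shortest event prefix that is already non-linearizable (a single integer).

6

events 1..5 are linearizable, e.g. via e1, e2:
1. e1 r() → 4, leaving value 4
2. e2 w(52), leaving value 52
event 6 — e3's response, time 6 — after it, nothing linearizes
take e1, e2, e3: step 3 already fails, because e3 r() → 4 cannot occur there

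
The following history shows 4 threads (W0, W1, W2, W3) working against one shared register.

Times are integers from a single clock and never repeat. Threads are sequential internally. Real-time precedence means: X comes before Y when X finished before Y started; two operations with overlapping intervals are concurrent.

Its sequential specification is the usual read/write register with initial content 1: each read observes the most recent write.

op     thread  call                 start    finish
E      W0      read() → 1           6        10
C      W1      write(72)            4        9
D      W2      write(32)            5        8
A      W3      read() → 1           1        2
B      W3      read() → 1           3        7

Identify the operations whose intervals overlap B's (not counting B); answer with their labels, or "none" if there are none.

B runs from 3 to 7; window-overlapping ops are concurrent
A [1,2]: before
C [4,9]: concurrent
D [5,8]: concurrent
E [6,10]: concurrent

C, D, E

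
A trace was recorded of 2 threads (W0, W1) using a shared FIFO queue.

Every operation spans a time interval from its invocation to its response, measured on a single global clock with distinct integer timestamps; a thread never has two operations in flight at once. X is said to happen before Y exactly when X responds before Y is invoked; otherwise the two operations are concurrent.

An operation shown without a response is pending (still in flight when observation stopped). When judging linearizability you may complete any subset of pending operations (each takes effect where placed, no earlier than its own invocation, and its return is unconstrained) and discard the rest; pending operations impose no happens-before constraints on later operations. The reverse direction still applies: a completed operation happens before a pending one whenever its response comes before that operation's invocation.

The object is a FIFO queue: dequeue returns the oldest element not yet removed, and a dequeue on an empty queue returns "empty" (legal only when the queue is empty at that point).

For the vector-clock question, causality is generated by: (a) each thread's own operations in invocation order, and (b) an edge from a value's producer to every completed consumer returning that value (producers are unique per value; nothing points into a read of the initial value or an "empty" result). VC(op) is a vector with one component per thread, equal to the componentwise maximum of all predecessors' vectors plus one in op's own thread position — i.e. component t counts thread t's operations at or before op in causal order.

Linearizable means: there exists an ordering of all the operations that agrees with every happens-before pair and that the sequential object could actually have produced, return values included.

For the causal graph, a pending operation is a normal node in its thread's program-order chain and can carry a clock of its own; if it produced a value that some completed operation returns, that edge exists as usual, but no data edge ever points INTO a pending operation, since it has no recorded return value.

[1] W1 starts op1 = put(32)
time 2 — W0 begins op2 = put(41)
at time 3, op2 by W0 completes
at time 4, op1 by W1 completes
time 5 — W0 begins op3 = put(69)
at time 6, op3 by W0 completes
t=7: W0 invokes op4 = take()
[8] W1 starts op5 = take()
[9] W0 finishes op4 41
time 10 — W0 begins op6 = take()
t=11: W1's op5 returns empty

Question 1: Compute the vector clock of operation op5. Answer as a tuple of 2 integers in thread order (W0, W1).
(0, 2)

op1, invoked 1, has no incoming edges; only W1's bump applies → (0, 1)
op2, invoked 2, has no incoming edges; only W0's bump applies → (1, 0)
VC(op5, invoked at 8): max of VC(op1)=(0, 1), then +1 on thread W1 → (0, 2)
VC(op3, invoked at 5): max of VC(op2)=(1, 0), then +1 on thread W0 → (2, 0)
VC(op4, invoked at 7): max of VC(op2)=(1, 0), VC(op3)=(2, 0), then +1 on thread W0 → (3, 0)
VC(op6, invoked at 10): max of VC(op4)=(3, 0), then +1 on thread W0 → (4, 0)
target: VC(op5) = (0, 2)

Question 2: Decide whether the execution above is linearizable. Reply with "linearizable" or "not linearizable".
not linearizable

through event 10 a valid linearization exists; event 11 (op5 responding at time 11) ends that
no legal order exists: 4 real-time-consistent candidates over 5 completed FIFO queue operations, all rejected
completion choices over the 1 pending operation (op6) were checked; none helps
sample order op1, op2, op3, op4, op5 (pending dropped) stalls at step 4 — op4 take() → 41 has no legal effect
sample order op1, op2, op3, op5, op4 (pending dropped) stalls at step 4 — op5 take() → empty has no legal effect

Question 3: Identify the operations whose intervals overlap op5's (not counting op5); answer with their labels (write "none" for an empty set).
op4, op6

concurrent with op5 ([8,11]): every op whose interval crosses 8..11
op1 [1,4]: before
op2 [2,3]: before
op3 [5,6]: before
op4 [7,9]: concurrent
op6 [10,…): concurrent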